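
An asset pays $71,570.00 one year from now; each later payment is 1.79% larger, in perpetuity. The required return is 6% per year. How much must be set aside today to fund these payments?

Periodic rate r = 0.06 per year.
Growing perpetuity (Gordon): PV = PMT₁ / (r − g) = 71,570 / (r − 0.0179) = $1,700,000.00.

$1,700,000.00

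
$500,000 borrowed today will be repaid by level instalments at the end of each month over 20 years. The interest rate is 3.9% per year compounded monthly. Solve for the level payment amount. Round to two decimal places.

Level ordinary annuity; solve PV = PMT × [(1 − (1+r)^−n)/r] for PMT.
Periodic rate r = 0.039/12 per month; n is counted in months.
With n = 240: PMT = 500,000 / ([(1 − (1+r)^−n)/r]) = $3,003.62

$3,003.62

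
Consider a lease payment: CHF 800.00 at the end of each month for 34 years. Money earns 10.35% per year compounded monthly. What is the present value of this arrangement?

This is an ordinary annuity: 408 payments of CHF 800.00 at the end of each month.
Periodic rate r = 0.1035/12 per month; n is counted in months.
PV = PMT × [(1 − (1+r)^−n)/r] = 800 × [1 − (1+r)^−408] / r = CHF 89,963.64

CHF 89,963.64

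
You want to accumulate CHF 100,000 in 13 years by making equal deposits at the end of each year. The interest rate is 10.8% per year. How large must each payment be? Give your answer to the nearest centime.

Level ordinary annuity; solve FV = PMT × [((1+r)^n − 1)/r] for PMT.
Periodic rate r = 0.108 per year.
With n = 13: PMT = 100,000 / ([((1+r)^n − 1)/r]) = CHF 3,866.40

CHF 3,866.40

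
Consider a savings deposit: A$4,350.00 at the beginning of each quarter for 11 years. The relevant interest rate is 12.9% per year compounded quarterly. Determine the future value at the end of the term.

A$423,469.83

This is an annuity due: 44 deposits of A$4,350.00 at the beginning of each quarter.
Periodic rate r = 0.129/4 per quarter; n is counted in quarters.
FV = PMT × [((1+r)^n − 1)/r] × (1+r) = 4,350 × [(1+r)^44 − 1] / r × (1+r) = A$423,469.83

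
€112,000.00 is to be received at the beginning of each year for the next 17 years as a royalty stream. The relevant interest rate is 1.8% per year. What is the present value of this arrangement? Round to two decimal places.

€1,657,074.69

This is an annuity due: 17 payments of €112,000.00 at the beginning of each year.
Periodic rate r = 0.018 per year.
PV = PMT × [(1 − (1+r)^−n)/r] × (1+r) = 112,000 × [1 − (1+r)^−17] / r × (1+r) = €1,657,074.69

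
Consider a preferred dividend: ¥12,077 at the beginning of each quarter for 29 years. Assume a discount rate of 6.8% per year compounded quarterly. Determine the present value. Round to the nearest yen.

This is an annuity due: 116 payments of ¥12,077 at the beginning of each quarter.
Periodic rate r = 0.068/4 per quarter; n is counted in quarters.
PV = PMT × [(1 − (1+r)^−n)/r] × (1+r) = 12,077 × [1 − (1+r)^−116] / r × (1+r) = ¥620,254

¥620,254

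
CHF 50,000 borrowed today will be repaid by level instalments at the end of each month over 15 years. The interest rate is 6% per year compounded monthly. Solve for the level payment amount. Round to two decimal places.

CHF 421.93

Level ordinary annuity; solve PV = PMT × [(1 − (1+r)^−n)/r] for PMT.
Periodic rate r = 0.06/12 per month; n is counted in months.
With n = 180: PMT = 50,000 / ([(1 − (1+r)^−n)/r]) = CHF 421.93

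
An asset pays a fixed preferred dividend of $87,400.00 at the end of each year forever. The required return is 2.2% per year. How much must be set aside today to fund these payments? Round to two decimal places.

Periodic rate r = 0.022 per year.
Level perpetuity: PV = PMT / r = 87,400 / (0.022) = $3,972,727.27.

$3,972,727.27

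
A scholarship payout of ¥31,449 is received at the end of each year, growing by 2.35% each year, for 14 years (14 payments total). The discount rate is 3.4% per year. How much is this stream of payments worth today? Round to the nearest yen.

Periodic rate r = 0.034 per year.
Growing ordinary annuity: PV = PMT₁ × [1 − ((1+g)/(1+r))^n] / (r − g) = 31,449 × [1 − ((1+0.0235)/(1+r))^14] / (r − 0.0235) = ¥398,813.

¥398,813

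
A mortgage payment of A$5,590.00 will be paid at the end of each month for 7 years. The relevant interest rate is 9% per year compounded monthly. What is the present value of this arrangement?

A$347,440.66

This is an ordinary annuity: 84 payments of A$5,590.00 at the end of each month.
Periodic rate r = 0.09/12 per month; n is counted in months.
PV = PMT × [(1 − (1+r)^−n)/r] = 5,590 × [1 − (1+r)^−84] / r = A$347,440.66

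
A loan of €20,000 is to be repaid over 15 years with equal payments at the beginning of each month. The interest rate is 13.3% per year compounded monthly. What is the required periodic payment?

€254.19

Level annuity due; solve PV = PMT × [(1 − (1+r)^−n)/r] × (1+r) for PMT.
Periodic rate r = 0.133/12 per month; n is counted in months.
With n = 180: PMT = 20,000 / ([(1 − (1+r)^−n)/r] × (1+r)) = €254.19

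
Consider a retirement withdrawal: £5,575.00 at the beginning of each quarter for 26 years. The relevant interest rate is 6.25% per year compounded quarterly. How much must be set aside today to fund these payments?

This is an annuity due: 104 payments of £5,575.00 at the beginning of each quarter.
Periodic rate r = 0.0625/4 per quarter; n is counted in quarters.
PV = PMT × [(1 − (1+r)^−n)/r] × (1+r) = 5,575 × [1 − (1+r)^−104] / r × (1+r) = £290,116.92

£290,116.92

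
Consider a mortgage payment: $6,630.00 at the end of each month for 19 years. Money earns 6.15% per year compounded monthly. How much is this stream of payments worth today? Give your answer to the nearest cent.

This is an ordinary annuity: 228 payments of $6,630.00 at the end of each month.
Periodic rate r = 0.0615/12 per month; n is counted in months.
PV = PMT × [(1 − (1+r)^−n)/r] = 6,630 × [1 − (1+r)^−228] / r = $890,345.25

$890,345.25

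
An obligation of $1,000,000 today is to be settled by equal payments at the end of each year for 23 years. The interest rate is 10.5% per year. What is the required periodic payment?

Level ordinary annuity; solve PV = PMT × [(1 − (1+r)^−n)/r] for PMT.
Periodic rate r = 0.105 per year.
With n = 23: PMT = 1,000,000 / ([(1 − (1+r)^−n)/r]) = $116,746.59

$116,746.59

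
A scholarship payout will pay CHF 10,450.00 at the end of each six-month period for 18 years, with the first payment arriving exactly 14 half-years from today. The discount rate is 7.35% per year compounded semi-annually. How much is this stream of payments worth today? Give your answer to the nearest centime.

Ordinary annuity of 36 payments, first payment at period 14.
Periodic rate r = 0.0735/2 per half-year; n is counted in half-years.
The ordinary-annuity PV formula values the stream one period before the first payment (period 13); discount that back 13 periods:
PV₀ = 10,450 × [1 − (1+r)^−36] / r × (1+r)^−13 = CHF 129,357.46

CHF 129,357.46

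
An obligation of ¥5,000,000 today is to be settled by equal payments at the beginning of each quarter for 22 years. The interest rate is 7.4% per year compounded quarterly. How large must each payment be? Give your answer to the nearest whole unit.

¥113,420

Level annuity due; solve PV = PMT × [(1 − (1+r)^−n)/r] × (1+r) for PMT.
Periodic rate r = 0.074/4 per quarter; n is counted in quarters.
With n = 88: PMT = 5,000,000 / ([(1 − (1+r)^−n)/r] × (1+r)) = ¥113,420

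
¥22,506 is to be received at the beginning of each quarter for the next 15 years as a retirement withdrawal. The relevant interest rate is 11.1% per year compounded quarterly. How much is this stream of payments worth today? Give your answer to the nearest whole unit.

This is an annuity due: 60 payments of ¥22,506 at the beginning of each quarter.
Periodic rate r = 0.111/4 per quarter; n is counted in quarters.
PV = PMT × [(1 − (1+r)^−n)/r] × (1+r) = 22,506 × [1 − (1+r)^−60] / r × (1+r) = ¥672,218

¥672,218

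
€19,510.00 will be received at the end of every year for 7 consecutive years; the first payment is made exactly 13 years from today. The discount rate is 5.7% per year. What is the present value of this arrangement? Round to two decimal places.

Ordinary annuity of 7 payments, first payment at period 13.
Periodic rate r = 0.057 per year.
The ordinary-annuity PV formula values the stream one period before the first payment (period 12); discount that back 12 periods:
PV₀ = 19,510 × [1 − (1+r)^−7] / r × (1+r)^−12 = €56,600.63

€56,600.63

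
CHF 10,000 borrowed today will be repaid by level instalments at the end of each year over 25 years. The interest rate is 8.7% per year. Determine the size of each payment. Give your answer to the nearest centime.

CHF 993.42

Level ordinary annuity; solve PV = PMT × [(1 − (1+r)^−n)/r] for PMT.
Periodic rate r = 0.087 per year.
With n = 25: PMT = 10,000 / ([(1 − (1+r)^−n)/r]) = CHF 993.42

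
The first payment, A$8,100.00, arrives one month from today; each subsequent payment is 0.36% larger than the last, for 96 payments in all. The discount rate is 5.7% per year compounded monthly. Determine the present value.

Periodic rate r = 0.057/12 per month; n is counted in months.
Growing ordinary annuity: PV = PMT₁ × [1 − ((1+g)/(1+r))^n] / (r − g) = 8,100 × [1 − ((1+0.0036)/(1+r))^96] / (r − 0.0036) = A$733,317.77.

A$733,317.77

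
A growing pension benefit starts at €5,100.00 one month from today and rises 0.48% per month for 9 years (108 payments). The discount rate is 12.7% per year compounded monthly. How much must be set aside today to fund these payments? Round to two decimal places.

€407,382.42

Periodic rate r = 0.127/12 per month; n is counted in months.
Growing ordinary annuity: PV = PMT₁ × [1 − ((1+g)/(1+r))^n] / (r − g) = 5,100 × [1 − ((1+0.0048)/(1+r))^108] / (r − 0.0048) = €407,382.42.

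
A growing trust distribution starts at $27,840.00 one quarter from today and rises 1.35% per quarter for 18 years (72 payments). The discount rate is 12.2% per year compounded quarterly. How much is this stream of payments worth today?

$1,143,251.22

Periodic rate r = 0.122/4 per quarter; n is counted in quarters.
Growing ordinary annuity: PV = PMT₁ × [1 − ((1+g)/(1+r))^n] / (r − g) = 27,840 × [1 − ((1+0.0135)/(1+r))^72] / (r − 0.0135) = $1,143,251.22.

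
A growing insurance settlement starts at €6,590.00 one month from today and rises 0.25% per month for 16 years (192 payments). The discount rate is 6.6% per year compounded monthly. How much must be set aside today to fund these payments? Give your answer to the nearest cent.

Periodic rate r = 0.066/12 per month; n is counted in months.
Growing ordinary annuity: PV = PMT₁ × [1 − ((1+g)/(1+r))^n] / (r − g) = 6,590 × [1 − ((1+0.0025)/(1+r))^192] / (r − 0.0025) = €958,990.63.

€958,990.63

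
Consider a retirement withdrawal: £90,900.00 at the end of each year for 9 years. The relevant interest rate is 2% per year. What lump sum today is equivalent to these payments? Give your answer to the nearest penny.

This is an ordinary annuity: 9 payments of £90,900.00 at the end of each year.
Periodic rate r = 0.02 per year.
PV = PMT × [(1 − (1+r)^−n)/r] = 90,900 × [1 − (1+r)^−9] / r = £741,947.32

£741,947.32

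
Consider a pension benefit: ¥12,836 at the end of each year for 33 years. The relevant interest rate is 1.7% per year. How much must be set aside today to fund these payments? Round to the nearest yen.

This is an ordinary annuity: 33 payments of ¥12,836 at the end of each year.
Periodic rate r = 0.017 per year.
PV = PMT × [(1 − (1+r)^−n)/r] = 12,836 × [1 − (1+r)^−33] / r = ¥322,157

¥322,157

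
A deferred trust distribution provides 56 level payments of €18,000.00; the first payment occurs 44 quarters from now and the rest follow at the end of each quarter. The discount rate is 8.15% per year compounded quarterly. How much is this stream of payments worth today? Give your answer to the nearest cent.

€251,173.20

Ordinary annuity of 56 payments, first payment at period 44.
Periodic rate r = 0.0815/4 per quarter; n is counted in quarters.
The ordinary-annuity PV formula values the stream one period before the first payment (period 43); discount that back 43 periods:
PV₀ = 18,000 × [1 − (1+r)^−56] / r × (1+r)^−43 = €251,173.20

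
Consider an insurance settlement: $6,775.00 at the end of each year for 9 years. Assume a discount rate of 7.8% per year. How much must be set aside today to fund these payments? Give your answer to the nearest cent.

$42,676.93

This is an ordinary annuity: 9 payments of $6,775.00 at the end of each year.
Periodic rate r = 0.078 per year.
PV = PMT × [(1 − (1+r)^−n)/r] = 6,775 × [1 − (1+r)^−9] / r = $42,676.93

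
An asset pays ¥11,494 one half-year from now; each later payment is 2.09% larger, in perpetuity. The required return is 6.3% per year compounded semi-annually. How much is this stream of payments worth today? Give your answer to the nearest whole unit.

¥1,084,340

Periodic rate r = 0.063/2 per half-year.
Growing perpetuity (Gordon): PV = PMT₁ / (r − g) = 11,494 / (r − 0.0209) = ¥1,084,340.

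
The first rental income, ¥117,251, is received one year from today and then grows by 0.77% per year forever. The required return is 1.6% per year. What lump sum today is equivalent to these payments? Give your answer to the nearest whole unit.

Periodic rate r = 0.016 per year.
Growing perpetuity (Gordon): PV = PMT₁ / (r − g) = 117,251 / (r − 0.0077) = ¥14,126,627.

¥14,126,627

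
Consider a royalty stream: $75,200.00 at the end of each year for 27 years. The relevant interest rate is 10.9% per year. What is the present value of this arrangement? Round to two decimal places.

$647,676.46

This is an ordinary annuity: 27 payments of $75,200.00 at the end of each year.
Periodic rate r = 0.109 per year.
PV = PMT × [(1 − (1+r)^−n)/r] = 75,200 × [1 − (1+r)^−27] / r = $647,676.46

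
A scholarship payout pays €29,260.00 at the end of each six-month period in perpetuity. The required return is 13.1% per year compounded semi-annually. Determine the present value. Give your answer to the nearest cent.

€446,717.56

Periodic rate r = 0.131/2 per half-year.
Level perpetuity: PV = PMT / r = 29,260 / (0.131/2) = €446,717.56.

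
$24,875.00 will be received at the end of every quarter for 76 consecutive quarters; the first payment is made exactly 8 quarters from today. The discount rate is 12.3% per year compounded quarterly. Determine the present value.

Ordinary annuity of 76 payments, first payment at period 8.
Periodic rate r = 0.123/4 per quarter; n is counted in quarters.
The ordinary-annuity PV formula values the stream one period before the first payment (period 7); discount that back 7 periods:
PV₀ = 24,875 × [1 − (1+r)^−76] / r × (1+r)^−7 = $588,909.59

$588,909.59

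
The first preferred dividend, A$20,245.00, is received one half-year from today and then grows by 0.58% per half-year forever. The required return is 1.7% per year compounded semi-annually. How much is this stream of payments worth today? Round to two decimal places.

Periodic rate r = 0.017/2 per half-year.
Growing perpetuity (Gordon): PV = PMT₁ / (r − g) = 20,245 / (r − 0.0058) = A$7,498,148.15.

A$7,498,148.15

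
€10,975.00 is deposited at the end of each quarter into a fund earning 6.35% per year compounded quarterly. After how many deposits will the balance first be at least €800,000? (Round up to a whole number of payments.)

Periodic rate r = 0.0635/4 per quarter; n is counted in quarters.
Ordinary annuity FV: 800,000 = 10,975 × [((1+r)^n − 1)/r].
(1+r)^n = 1 + 800,000 × r / 10,975, so n = ln(1 + 800,000·r/10,975) / ln(1+r) = 48.81.
Round up to a whole number of payments: n = 49.

49 payments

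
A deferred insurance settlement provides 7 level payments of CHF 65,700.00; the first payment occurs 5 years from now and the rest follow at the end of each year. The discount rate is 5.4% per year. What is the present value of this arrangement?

CHF 303,625.50

Ordinary annuity of 7 payments, first payment at period 5.
Periodic rate r = 0.054 per year.
The ordinary-annuity PV formula values the stream one period before the first payment (period 4); discount that back 4 periods:
PV₀ = 65,700 × [1 − (1+r)^−7] / r × (1+r)^−4 = CHF 303,625.50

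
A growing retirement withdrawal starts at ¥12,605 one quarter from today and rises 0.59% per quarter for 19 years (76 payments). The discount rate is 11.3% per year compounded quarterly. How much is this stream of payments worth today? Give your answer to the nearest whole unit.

¥457,830

Periodic rate r = 0.113/4 per quarter; n is counted in quarters.
Growing ordinary annuity: PV = PMT₁ × [1 − ((1+g)/(1+r))^n] / (r − g) = 12,605 × [1 − ((1+0.0059)/(1+r))^76] / (r − 0.0059) = ¥457,830.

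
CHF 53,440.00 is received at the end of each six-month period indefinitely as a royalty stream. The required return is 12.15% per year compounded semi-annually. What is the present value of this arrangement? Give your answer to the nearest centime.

Periodic rate r = 0.1215/2 per half-year.
Level perpetuity: PV = PMT / r = 53,440 / (0.1215/2) = CHF 879,670.78.

CHF 879,670.78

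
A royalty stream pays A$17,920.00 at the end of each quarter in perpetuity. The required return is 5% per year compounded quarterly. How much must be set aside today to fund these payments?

A$1,433,600.00

Periodic rate r = 0.05/4 per quarter.
Level perpetuity: PV = PMT / r = 17,920 / (0.05/4) = A$1,433,600.00.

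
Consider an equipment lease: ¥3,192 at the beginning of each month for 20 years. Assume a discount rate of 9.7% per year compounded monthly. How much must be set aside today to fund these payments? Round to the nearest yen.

¥340,425

This is an annuity due: 240 payments of ¥3,192 at the beginning of each month.
Periodic rate r = 0.097/12 per month; n is counted in months.
PV = PMT × [(1 − (1+r)^−n)/r] × (1+r) = 3,192 × [1 − (1+r)^−240] / r × (1+r) = ¥340,425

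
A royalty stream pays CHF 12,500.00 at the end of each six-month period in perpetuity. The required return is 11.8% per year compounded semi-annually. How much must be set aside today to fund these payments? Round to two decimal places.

Periodic rate r = 0.118/2 per half-year.
Level perpetuity: PV = PMT / r = 12,500 / (0.118/2) = CHF 211,864.41.

CHF 211,864.41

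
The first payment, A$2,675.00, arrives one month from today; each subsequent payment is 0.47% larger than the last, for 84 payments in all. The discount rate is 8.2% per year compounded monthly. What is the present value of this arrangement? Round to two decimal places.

Periodic rate r = 0.082/12 per month; n is counted in months.
Growing ordinary annuity: PV = PMT₁ × [1 − ((1+g)/(1+r))^n] / (r − g) = 2,675 × [1 − ((1+0.0047)/(1+r))^84] / (r − 0.0047) = A$204,640.04.

A$204,640.04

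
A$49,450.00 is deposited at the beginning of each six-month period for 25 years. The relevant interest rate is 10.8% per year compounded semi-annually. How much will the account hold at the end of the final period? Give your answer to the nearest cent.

A$12,420,589.50

This is an annuity due: 50 deposits of A$49,450.00 at the beginning of each six-month period.
Periodic rate r = 0.108/2 per half-year; n is counted in half-years.
FV = PMT × [((1+r)^n − 1)/r] × (1+r) = 49,450 × [(1+r)^50 − 1] / r × (1+r) = A$12,420,589.50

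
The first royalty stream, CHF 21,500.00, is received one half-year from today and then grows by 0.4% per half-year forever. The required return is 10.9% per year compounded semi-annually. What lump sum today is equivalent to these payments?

CHF 425,742.57

Periodic rate r = 0.109/2 per half-year.
Growing perpetuity (Gordon): PV = PMT₁ / (r − g) = 21,500 / (r − 0.004) = CHF 425,742.57.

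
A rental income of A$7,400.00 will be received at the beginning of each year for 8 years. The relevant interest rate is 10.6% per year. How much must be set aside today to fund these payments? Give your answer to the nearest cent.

This is an annuity due: 8 payments of A$7,400.00 at the beginning of each year.
Periodic rate r = 0.106 per year.
PV = PMT × [(1 − (1+r)^−n)/r] × (1+r) = 7,400 × [1 − (1+r)^−8] / r × (1+r) = A$42,725.55

A$42,725.55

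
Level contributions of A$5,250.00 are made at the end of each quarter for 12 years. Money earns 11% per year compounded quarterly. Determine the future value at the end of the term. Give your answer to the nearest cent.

A$511,118.98

This is an ordinary annuity: 48 deposits of A$5,250.00 at the end of each quarter.
Periodic rate r = 0.11/4 per quarter; n is counted in quarters.
FV = PMT × [((1+r)^n − 1)/r] = 5,250 × [(1+r)^48 − 1] / r = A$511,118.98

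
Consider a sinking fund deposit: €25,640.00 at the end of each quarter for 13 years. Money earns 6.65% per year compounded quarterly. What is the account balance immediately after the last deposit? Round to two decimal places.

This is an ordinary annuity: 52 deposits of €25,640.00 at the end of each quarter.
Periodic rate r = 0.0665/4 per quarter; n is counted in quarters.
FV = PMT × [((1+r)^n − 1)/r] = 25,640 × [(1+r)^52 − 1] / r = €2,092,851.39

€2,092,851.39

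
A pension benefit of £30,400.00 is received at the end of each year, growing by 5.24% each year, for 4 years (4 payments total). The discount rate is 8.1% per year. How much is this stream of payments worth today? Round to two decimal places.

Periodic rate r = 0.081 per year.
Growing ordinary annuity: PV = PMT₁ × [1 − ((1+g)/(1+r))^n] / (r − g) = 30,400 × [1 − ((1+0.0524)/(1+r))^4] / (r − 0.0524) = £108,102.50.

£108,102.50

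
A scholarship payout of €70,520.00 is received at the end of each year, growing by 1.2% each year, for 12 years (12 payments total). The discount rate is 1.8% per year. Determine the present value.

€804,852.38

Periodic rate r = 0.018 per year.
Growing ordinary annuity: PV = PMT₁ × [1 − ((1+g)/(1+r))^n] / (r − g) = 70,520 × [1 − ((1+0.012)/(1+r))^12] / (r − 0.012) = €804,852.38.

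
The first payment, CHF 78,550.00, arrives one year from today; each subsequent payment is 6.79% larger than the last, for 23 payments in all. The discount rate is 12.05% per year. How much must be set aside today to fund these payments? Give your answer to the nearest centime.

Periodic rate r = 0.1205 per year.
Growing ordinary annuity: PV = PMT₁ × [1 − ((1+g)/(1+r))^n] / (r − g) = 78,550 × [1 − ((1+0.0679)/(1+r))^23] / (r − 0.0679) = CHF 999,159.21.

CHF 999,159.21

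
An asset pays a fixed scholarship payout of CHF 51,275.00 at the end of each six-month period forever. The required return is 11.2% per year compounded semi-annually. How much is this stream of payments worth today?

Periodic rate r = 0.112/2 per half-year.
Level perpetuity: PV = PMT / r = 51,275 / (0.112/2) = CHF 915,625.00.

CHF 915,625.00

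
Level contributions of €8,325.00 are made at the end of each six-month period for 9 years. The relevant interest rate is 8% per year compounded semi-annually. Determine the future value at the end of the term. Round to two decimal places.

This is an ordinary annuity: 18 deposits of €8,325.00 at the end of each six-month period.
Periodic rate r = 0.08/2 per half-year; n is counted in half-years.
FV = PMT × [((1+r)^n − 1)/r] = 8,325 × [(1+r)^18 − 1] / r = €213,498.06

€213,498.06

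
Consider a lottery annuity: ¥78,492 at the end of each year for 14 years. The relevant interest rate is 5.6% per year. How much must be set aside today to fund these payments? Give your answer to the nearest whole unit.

This is an ordinary annuity: 14 payments of ¥78,492 at the end of each year.
Periodic rate r = 0.056 per year.
PV = PMT × [(1 − (1+r)^−n)/r] = 78,492 × [1 − (1+r)^−14] / r = ¥747,997

¥747,997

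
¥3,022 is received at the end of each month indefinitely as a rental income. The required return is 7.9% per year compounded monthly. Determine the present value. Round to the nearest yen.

Periodic rate r = 0.079/12 per month.
Level perpetuity: PV = PMT / r = 3,022 / (0.079/12) = ¥459,038.

¥459,038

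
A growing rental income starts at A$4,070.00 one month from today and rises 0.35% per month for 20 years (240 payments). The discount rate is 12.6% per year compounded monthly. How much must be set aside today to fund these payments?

Periodic rate r = 0.126/12 per month; n is counted in months.
Growing ordinary annuity: PV = PMT₁ × [1 − ((1+g)/(1+r))^n] / (r − g) = 4,070 × [1 − ((1+0.0035)/(1+r))^240] / (r − 0.0035) = A$471,793.24.

A$471,793.24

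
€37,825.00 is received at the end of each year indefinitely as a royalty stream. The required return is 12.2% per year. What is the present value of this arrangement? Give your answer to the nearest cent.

€310,040.98

Periodic rate r = 0.122 per year.
Level perpetuity: PV = PMT / r = 37,825 / (0.122) = €310,040.98.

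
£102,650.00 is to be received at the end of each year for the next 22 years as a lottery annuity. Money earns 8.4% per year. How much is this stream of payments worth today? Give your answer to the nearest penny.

£1,014,802.00

This is an ordinary annuity: 22 payments of £102,650.00 at the end of each year.
Periodic rate r = 0.084 per year.
PV = PMT × [(1 − (1+r)^−n)/r] = 102,650 × [1 − (1+r)^−22] / r = £1,014,802.00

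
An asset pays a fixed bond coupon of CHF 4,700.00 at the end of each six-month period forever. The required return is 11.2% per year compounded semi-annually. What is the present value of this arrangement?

Periodic rate r = 0.112/2 per half-year.
Level perpetuity: PV = PMT / r = 4,700 / (0.112/2) = CHF 83,928.57.

CHF 83,928.57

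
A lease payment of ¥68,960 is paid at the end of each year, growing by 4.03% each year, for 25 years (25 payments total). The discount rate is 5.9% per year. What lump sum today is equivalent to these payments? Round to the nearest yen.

Periodic rate r = 0.059 per year.
Growing ordinary annuity: PV = PMT₁ × [1 − ((1+g)/(1+r))^n] / (r − g) = 68,960 × [1 − ((1+0.0403)/(1+r))^25] / (r − 0.0403) = ¥1,325,474.

¥1,325,474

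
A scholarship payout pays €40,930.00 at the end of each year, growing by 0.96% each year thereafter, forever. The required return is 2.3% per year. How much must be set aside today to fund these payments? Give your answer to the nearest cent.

€3,054,477.61

Periodic rate r = 0.023 per year.
Growing perpetuity (Gordon): PV = PMT₁ / (r − g) = 40,930 / (r − 0.0096) = €3,054,477.61.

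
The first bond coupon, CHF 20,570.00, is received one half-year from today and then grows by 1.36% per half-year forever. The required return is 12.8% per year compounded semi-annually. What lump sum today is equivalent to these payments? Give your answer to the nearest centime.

CHF 408,134.92

Periodic rate r = 0.128/2 per half-year.
Growing perpetuity (Gordon): PV = PMT₁ / (r − g) = 20,570 / (r − 0.0136) = CHF 408,134.92.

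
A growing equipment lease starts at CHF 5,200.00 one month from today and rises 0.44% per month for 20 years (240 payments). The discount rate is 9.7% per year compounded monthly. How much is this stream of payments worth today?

CHF 825,320.11

Periodic rate r = 0.097/12 per month; n is counted in months.
Growing ordinary annuity: PV = PMT₁ × [1 − ((1+g)/(1+r))^n] / (r − g) = 5,200 × [1 − ((1+0.0044)/(1+r))^240] / (r − 0.0044) = CHF 825,320.11.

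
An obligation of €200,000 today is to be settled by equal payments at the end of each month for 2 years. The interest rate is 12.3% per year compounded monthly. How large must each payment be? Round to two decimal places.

€9,442.74

Level ordinary annuity; solve PV = PMT × [(1 − (1+r)^−n)/r] for PMT.
Periodic rate r = 0.123/12 per month; n is counted in months.
With n = 24: PMT = 200,000 / ([(1 − (1+r)^−n)/r]) = €9,442.74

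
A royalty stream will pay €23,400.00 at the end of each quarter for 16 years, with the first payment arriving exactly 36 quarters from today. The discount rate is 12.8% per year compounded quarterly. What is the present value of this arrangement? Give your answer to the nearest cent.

€210,472.87

Ordinary annuity of 64 payments, first payment at period 36.
Periodic rate r = 0.128/4 per quarter; n is counted in quarters.
The ordinary-annuity PV formula values the stream one period before the first payment (period 35); discount that back 35 periods:
PV₀ = 23,400 × [1 − (1+r)^−64] / r × (1+r)^−35 = €210,472.87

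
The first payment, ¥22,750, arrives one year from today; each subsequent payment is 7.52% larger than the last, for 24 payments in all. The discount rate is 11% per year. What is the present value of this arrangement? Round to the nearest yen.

¥349,372

Periodic rate r = 0.11 per year.
Growing ordinary annuity: PV = PMT₁ × [1 − ((1+g)/(1+r))^n] / (r − g) = 22,750 × [1 − ((1+0.0752)/(1+r))^24] / (r − 0.0752) = ¥349,372.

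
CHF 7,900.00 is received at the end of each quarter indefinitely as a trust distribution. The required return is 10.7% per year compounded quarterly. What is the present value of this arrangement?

CHF 295,327.10

Periodic rate r = 0.107/4 per quarter.
Level perpetuity: PV = PMT / r = 7,900 / (0.107/4) = CHF 295,327.10.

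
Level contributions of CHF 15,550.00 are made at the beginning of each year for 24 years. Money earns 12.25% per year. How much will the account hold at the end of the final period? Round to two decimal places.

This is an annuity due: 24 deposits of CHF 15,550.00 at the beginning of each year.
Periodic rate r = 0.1225 per year.
FV = PMT × [((1+r)^n − 1)/r] × (1+r) = 15,550 × [(1+r)^24 − 1] / r × (1+r) = CHF 2,139,182.35

CHF 2,139,182.35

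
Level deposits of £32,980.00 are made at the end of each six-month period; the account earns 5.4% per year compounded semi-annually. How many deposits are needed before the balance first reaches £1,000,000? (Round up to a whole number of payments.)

Periodic rate r = 0.054/2 per half-year; n is counted in half-years.
Ordinary annuity FV: 1,000,000 = 32,980 × [((1+r)^n − 1)/r].
(1+r)^n = 1 + 1,000,000 × r / 32,980, so n = ln(1 + 1,000,000·r/32,980) / ln(1+r) = 22.45.
Round up to a whole number of payments: n = 23.

23 payments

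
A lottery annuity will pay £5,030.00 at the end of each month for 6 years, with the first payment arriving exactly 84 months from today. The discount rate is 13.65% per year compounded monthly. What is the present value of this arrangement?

£96,343.88

Ordinary annuity of 72 payments, first payment at period 84.
Periodic rate r = 0.1365/12 per month; n is counted in months.
The ordinary-annuity PV formula values the stream one period before the first payment (period 83); discount that back 83 periods:
PV₀ = 5,030 × [1 − (1+r)^−72] / r × (1+r)^−83 = £96,343.88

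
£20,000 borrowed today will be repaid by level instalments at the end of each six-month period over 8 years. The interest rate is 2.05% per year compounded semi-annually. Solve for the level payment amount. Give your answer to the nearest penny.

Level ordinary annuity; solve PV = PMT × [(1 − (1+r)^−n)/r] for PMT.
Periodic rate r = 0.0205/2 per half-year; n is counted in half-years.
With n = 16: PMT = 20,000 / ([(1 − (1+r)^−n)/r]) = £1,361.68

£1,361.68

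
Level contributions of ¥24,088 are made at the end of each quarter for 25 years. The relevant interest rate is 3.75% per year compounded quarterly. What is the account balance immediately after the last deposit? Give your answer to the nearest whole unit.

¥3,963,180

This is an ordinary annuity: 100 deposits of ¥24,088 at the end of each quarter.
Periodic rate r = 0.0375/4 per quarter; n is counted in quarters.
FV = PMT × [((1+r)^n − 1)/r] = 24,088 × [(1+r)^100 − 1] / r = ¥3,963,180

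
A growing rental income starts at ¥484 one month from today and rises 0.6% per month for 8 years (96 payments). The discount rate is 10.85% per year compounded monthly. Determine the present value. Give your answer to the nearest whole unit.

¥40,036

Periodic rate r = 0.1085/12 per month; n is counted in months.
Growing ordinary annuity: PV = PMT₁ × [1 − ((1+g)/(1+r))^n] / (r − g) = 484 × [1 − ((1+0.006)/(1+r))^96] / (r − 0.006) = ¥40,036.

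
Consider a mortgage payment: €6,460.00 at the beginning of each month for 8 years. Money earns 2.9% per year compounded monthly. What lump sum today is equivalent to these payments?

€554,219.24

This is an annuity due: 96 payments of €6,460.00 at the beginning of each month.
Periodic rate r = 0.029/12 per month; n is counted in months.
PV = PMT × [(1 − (1+r)^−n)/r] × (1+r) = 6,460 × [1 − (1+r)^−96] / r × (1+r) = €554,219.24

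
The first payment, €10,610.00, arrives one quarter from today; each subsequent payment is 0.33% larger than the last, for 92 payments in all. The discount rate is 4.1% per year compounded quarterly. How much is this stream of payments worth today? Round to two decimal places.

€717,689.96

Periodic rate r = 0.041/4 per quarter; n is counted in quarters.
Growing ordinary annuity: PV = PMT₁ × [1 − ((1+g)/(1+r))^n] / (r − g) = 10,610 × [1 − ((1+0.0033)/(1+r))^92] / (r − 0.0033) = €717,689.96.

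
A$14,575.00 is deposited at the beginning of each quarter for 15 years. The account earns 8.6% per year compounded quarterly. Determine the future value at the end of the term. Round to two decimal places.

A$1,788,997.76

This is an annuity due: 60 deposits of A$14,575.00 at the beginning of each quarter.
Periodic rate r = 0.086/4 per quarter; n is counted in quarters.
FV = PMT × [((1+r)^n − 1)/r] × (1+r) = 14,575 × [(1+r)^60 − 1] / r × (1+r) = A$1,788,997.76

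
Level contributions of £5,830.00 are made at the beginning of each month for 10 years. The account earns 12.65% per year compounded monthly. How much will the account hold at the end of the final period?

£1,408,199.66

This is an annuity due: 120 deposits of £5,830.00 at the beginning of each month.
Periodic rate r = 0.1265/12 per month; n is counted in months.
FV = PMT × [((1+r)^n − 1)/r] × (1+r) = 5,830 × [(1+r)^120 − 1] / r × (1+r) = £1,408,199.66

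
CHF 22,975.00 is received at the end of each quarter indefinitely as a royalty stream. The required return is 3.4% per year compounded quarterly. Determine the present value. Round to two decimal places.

Periodic rate r = 0.034/4 per quarter.
Level perpetuity: PV = PMT / r = 22,975 / (0.034/4) = CHF 2,702,941.18.

CHF 2,702,941.18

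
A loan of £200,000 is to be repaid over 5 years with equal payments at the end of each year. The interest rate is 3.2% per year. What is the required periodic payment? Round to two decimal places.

£43,920.60

Level ordinary annuity; solve PV = PMT × [(1 − (1+r)^−n)/r] for PMT.
Periodic rate r = 0.032 per year.
With n = 5: PMT = 200,000 / ([(1 − (1+r)^−n)/r]) = £43,920.60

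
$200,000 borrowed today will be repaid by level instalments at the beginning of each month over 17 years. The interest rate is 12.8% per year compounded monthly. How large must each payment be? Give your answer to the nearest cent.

$2,384.59

Level annuity due; solve PV = PMT × [(1 − (1+r)^−n)/r] × (1+r) for PMT.
Periodic rate r = 0.128/12 per month; n is counted in months.
With n = 204: PMT = 200,000 / ([(1 − (1+r)^−n)/r] × (1+r)) = $2,384.59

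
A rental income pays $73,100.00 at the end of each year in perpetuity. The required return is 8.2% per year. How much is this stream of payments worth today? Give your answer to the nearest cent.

Periodic rate r = 0.082 per year.
Level perpetuity: PV = PMT / r = 73,100 / (0.082) = $891,463.41.

$891,463.41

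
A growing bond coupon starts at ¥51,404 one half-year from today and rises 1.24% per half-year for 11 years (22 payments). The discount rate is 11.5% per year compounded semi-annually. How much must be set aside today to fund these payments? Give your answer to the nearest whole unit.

¥702,861

Periodic rate r = 0.115/2 per half-year; n is counted in half-years.
Growing ordinary annuity: PV = PMT₁ × [1 − ((1+g)/(1+r))^n] / (r − g) = 51,404 × [1 − ((1+0.0124)/(1+r))^22] / (r − 0.0124) = ¥702,861.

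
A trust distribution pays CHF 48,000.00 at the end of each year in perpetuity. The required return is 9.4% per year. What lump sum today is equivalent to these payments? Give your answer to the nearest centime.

CHF 510,638.30

Periodic rate r = 0.094 per year.
Level perpetuity: PV = PMT / r = 48,000 / (0.094) = CHF 510,638.30.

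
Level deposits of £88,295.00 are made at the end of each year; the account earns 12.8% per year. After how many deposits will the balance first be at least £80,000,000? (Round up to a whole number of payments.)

40 payments

Periodic rate r = 0.128 per year.
Ordinary annuity FV: 80,000,000 = 88,295 × [((1+r)^n − 1)/r].
(1+r)^n = 1 + 80,000,000 × r / 88,295, so n = ln(1 + 80,000,000·r/88,295) / ln(1+r) = 39.54.
Round up to a whole number of payments: n = 40.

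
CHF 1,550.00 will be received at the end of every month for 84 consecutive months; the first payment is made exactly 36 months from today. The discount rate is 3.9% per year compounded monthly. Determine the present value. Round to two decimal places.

CHF 101,564.91

Ordinary annuity of 84 payments, first payment at period 36.
Periodic rate r = 0.039/12 per month; n is counted in months.
The ordinary-annuity PV formula values the stream one period before the first payment (period 35); discount that back 35 periods:
PV₀ = 1,550 × [1 − (1+r)^−84] / r × (1+r)^−35 = CHF 101,564.91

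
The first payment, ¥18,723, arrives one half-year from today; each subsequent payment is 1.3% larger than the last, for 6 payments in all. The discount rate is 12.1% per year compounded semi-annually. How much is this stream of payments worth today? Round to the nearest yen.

¥94,753

Periodic rate r = 0.121/2 per half-year; n is counted in half-years.
Growing ordinary annuity: PV = PMT₁ × [1 − ((1+g)/(1+r))^n] / (r − g) = 18,723 × [1 − ((1+0.013)/(1+r))^6] / (r − 0.013) = ¥94,753.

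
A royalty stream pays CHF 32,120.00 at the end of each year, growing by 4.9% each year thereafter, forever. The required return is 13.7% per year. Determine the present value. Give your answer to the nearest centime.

Periodic rate r = 0.137 per year.
Growing perpetuity (Gordon): PV = PMT₁ / (r − g) = 32,120 / (r − 0.049) = CHF 365,000.00.

CHF 365,000.00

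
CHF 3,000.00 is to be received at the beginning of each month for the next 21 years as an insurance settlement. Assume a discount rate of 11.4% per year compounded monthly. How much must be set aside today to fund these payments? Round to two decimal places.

This is an annuity due: 252 payments of CHF 3,000.00 at the beginning of each month.
Periodic rate r = 0.114/12 per month; n is counted in months.
PV = PMT × [(1 − (1+r)^−n)/r] × (1+r) = 3,000 × [1 − (1+r)^−252] / r × (1+r) = CHF 289,364.88

CHF 289,364.88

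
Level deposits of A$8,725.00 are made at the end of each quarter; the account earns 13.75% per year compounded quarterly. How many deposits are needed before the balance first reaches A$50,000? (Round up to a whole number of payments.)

6 payments

Periodic rate r = 0.1375/4 per quarter; n is counted in quarters.
Ordinary annuity FV: 50,000 = 8,725 × [((1+r)^n − 1)/r].
(1+r)^n = 1 + 50,000 × r / 8,725, so n = ln(1 + 50,000·r/8,725) / ln(1+r) = 5.32.
Round up to a whole number of payments: n = 6.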